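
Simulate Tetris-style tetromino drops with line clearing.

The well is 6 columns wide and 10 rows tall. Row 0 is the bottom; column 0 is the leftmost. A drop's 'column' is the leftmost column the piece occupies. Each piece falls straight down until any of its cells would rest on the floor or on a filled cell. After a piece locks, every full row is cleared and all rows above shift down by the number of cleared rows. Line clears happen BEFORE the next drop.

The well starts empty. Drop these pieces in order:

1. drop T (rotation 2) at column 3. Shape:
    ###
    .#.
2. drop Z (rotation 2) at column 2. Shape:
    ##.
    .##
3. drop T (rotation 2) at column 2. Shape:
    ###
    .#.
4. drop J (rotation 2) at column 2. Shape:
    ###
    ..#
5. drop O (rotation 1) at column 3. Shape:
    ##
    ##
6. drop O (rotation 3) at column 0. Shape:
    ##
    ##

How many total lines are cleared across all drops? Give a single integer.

Drop 1: T rot2 at col 3 lands with bottom-row=0; cleared 0 line(s) (total 0); column heights now [0 0 0 2 2 2], max=2
Drop 2: Z rot2 at col 2 lands with bottom-row=2; cleared 0 line(s) (total 0); column heights now [0 0 4 4 3 2], max=4
Drop 3: T rot2 at col 2 lands with bottom-row=4; cleared 0 line(s) (total 0); column heights now [0 0 6 6 6 2], max=6
Drop 4: J rot2 at col 2 lands with bottom-row=6; cleared 0 line(s) (total 0); column heights now [0 0 8 8 8 2], max=8
Drop 5: O rot1 at col 3 lands with bottom-row=8; cleared 0 line(s) (total 0); column heights now [0 0 8 10 10 2], max=10
Drop 6: O rot3 at col 0 lands with bottom-row=0; cleared 0 line(s) (total 0); column heights now [2 2 8 10 10 2], max=10

Answer: 0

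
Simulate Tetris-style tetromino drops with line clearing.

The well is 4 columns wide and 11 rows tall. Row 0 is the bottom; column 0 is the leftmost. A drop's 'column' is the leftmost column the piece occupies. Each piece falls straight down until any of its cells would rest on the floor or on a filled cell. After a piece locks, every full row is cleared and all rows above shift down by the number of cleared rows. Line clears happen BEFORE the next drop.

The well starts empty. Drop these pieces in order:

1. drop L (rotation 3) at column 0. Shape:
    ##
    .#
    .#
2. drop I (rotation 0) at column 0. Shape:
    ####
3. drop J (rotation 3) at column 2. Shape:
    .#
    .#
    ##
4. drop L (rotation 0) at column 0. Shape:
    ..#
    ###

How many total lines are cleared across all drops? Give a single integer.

Answer: 1

Derivation:
Drop 1: L rot3 at col 0 lands with bottom-row=0; cleared 0 line(s) (total 0); column heights now [3 3 0 0], max=3
Drop 2: I rot0 at col 0 lands with bottom-row=3; cleared 1 line(s) (total 1); column heights now [3 3 0 0], max=3
Drop 3: J rot3 at col 2 lands with bottom-row=0; cleared 0 line(s) (total 1); column heights now [3 3 1 3], max=3
Drop 4: L rot0 at col 0 lands with bottom-row=3; cleared 0 line(s) (total 1); column heights now [4 4 5 3], max=5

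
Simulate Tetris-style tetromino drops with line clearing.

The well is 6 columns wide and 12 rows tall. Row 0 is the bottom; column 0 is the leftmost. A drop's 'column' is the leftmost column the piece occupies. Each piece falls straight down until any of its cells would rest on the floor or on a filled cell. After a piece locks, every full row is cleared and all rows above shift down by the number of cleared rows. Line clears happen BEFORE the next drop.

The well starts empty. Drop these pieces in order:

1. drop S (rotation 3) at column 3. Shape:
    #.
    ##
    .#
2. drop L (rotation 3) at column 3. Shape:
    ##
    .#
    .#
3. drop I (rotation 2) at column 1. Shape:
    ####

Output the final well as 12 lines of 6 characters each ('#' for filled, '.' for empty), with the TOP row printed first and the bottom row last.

Drop 1: S rot3 at col 3 lands with bottom-row=0; cleared 0 line(s) (total 0); column heights now [0 0 0 3 2 0], max=3
Drop 2: L rot3 at col 3 lands with bottom-row=2; cleared 0 line(s) (total 0); column heights now [0 0 0 5 5 0], max=5
Drop 3: I rot2 at col 1 lands with bottom-row=5; cleared 0 line(s) (total 0); column heights now [0 6 6 6 6 0], max=6

Answer: ......
......
......
......
......
......
.####.
...##.
....#.
...##.
...##.
....#.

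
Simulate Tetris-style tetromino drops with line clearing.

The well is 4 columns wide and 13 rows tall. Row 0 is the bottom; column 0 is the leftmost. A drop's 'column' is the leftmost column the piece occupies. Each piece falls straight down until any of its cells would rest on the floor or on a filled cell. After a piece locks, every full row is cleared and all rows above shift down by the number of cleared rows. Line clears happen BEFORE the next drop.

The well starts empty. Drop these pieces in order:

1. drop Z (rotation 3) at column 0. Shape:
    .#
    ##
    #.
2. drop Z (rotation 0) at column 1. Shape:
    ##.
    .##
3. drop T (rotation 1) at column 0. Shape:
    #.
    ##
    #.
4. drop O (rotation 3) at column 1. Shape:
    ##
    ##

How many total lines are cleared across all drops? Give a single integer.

Drop 1: Z rot3 at col 0 lands with bottom-row=0; cleared 0 line(s) (total 0); column heights now [2 3 0 0], max=3
Drop 2: Z rot0 at col 1 lands with bottom-row=2; cleared 0 line(s) (total 0); column heights now [2 4 4 3], max=4
Drop 3: T rot1 at col 0 lands with bottom-row=3; cleared 0 line(s) (total 0); column heights now [6 5 4 3], max=6
Drop 4: O rot3 at col 1 lands with bottom-row=5; cleared 0 line(s) (total 0); column heights now [6 7 7 3], max=7

Answer: 0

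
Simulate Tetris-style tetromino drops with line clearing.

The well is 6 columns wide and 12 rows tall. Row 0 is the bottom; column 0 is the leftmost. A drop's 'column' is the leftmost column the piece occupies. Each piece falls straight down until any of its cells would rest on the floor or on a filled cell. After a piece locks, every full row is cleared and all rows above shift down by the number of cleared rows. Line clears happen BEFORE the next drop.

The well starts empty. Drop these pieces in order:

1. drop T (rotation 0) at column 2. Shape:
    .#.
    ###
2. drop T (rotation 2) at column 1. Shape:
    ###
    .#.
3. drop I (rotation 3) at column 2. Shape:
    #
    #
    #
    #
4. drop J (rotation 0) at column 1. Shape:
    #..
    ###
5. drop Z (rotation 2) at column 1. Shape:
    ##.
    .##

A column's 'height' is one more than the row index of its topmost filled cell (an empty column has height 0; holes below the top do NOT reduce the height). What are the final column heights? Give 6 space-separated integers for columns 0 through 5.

Answer: 0 10 10 9 1 0

Derivation:
Drop 1: T rot0 at col 2 lands with bottom-row=0; cleared 0 line(s) (total 0); column heights now [0 0 1 2 1 0], max=2
Drop 2: T rot2 at col 1 lands with bottom-row=1; cleared 0 line(s) (total 0); column heights now [0 3 3 3 1 0], max=3
Drop 3: I rot3 at col 2 lands with bottom-row=3; cleared 0 line(s) (total 0); column heights now [0 3 7 3 1 0], max=7
Drop 4: J rot0 at col 1 lands with bottom-row=7; cleared 0 line(s) (total 0); column heights now [0 9 8 8 1 0], max=9
Drop 5: Z rot2 at col 1 lands with bottom-row=8; cleared 0 line(s) (total 0); column heights now [0 10 10 9 1 0], max=10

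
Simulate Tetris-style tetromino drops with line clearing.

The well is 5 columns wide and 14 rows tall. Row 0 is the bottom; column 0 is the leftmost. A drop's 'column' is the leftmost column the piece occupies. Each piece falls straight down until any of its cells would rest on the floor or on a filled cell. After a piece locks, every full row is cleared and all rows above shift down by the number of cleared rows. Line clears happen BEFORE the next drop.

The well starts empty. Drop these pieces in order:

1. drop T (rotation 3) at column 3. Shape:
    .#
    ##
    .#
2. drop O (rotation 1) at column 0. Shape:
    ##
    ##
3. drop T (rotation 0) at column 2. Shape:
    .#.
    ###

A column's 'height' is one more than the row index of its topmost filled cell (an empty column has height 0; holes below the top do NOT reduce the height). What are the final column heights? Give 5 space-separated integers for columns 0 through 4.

Drop 1: T rot3 at col 3 lands with bottom-row=0; cleared 0 line(s) (total 0); column heights now [0 0 0 2 3], max=3
Drop 2: O rot1 at col 0 lands with bottom-row=0; cleared 0 line(s) (total 0); column heights now [2 2 0 2 3], max=3
Drop 3: T rot0 at col 2 lands with bottom-row=3; cleared 0 line(s) (total 0); column heights now [2 2 4 5 4], max=5

Answer: 2 2 4 5 4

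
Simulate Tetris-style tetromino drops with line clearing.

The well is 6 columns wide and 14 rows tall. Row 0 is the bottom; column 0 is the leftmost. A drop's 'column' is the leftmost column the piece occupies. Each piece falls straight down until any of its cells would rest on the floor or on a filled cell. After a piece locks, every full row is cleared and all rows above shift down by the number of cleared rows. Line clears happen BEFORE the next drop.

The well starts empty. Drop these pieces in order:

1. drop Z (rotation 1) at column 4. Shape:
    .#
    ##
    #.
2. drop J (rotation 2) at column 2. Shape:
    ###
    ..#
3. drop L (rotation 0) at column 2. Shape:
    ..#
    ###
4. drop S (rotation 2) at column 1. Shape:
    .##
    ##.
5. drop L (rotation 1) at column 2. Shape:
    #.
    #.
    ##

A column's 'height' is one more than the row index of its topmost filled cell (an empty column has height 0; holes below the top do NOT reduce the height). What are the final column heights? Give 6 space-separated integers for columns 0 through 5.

Answer: 0 6 10 8 6 3

Derivation:
Drop 1: Z rot1 at col 4 lands with bottom-row=0; cleared 0 line(s) (total 0); column heights now [0 0 0 0 2 3], max=3
Drop 2: J rot2 at col 2 lands with bottom-row=2; cleared 0 line(s) (total 0); column heights now [0 0 4 4 4 3], max=4
Drop 3: L rot0 at col 2 lands with bottom-row=4; cleared 0 line(s) (total 0); column heights now [0 0 5 5 6 3], max=6
Drop 4: S rot2 at col 1 lands with bottom-row=5; cleared 0 line(s) (total 0); column heights now [0 6 7 7 6 3], max=7
Drop 5: L rot1 at col 2 lands with bottom-row=7; cleared 0 line(s) (total 0); column heights now [0 6 10 8 6 3], max=10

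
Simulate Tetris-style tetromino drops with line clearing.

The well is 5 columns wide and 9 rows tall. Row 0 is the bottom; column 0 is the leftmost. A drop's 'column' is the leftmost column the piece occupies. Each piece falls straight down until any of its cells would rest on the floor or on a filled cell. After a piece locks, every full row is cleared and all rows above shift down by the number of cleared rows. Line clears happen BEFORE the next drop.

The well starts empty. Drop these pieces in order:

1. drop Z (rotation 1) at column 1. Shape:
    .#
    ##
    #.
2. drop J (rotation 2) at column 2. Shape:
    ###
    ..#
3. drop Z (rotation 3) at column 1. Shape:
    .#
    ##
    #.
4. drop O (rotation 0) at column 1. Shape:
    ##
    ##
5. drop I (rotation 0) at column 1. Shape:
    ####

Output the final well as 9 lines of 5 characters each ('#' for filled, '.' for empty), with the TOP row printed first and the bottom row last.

Answer: .####
.##..
.##..
..#..
.##..
.####
..#.#
.##..
.#...

Derivation:
Drop 1: Z rot1 at col 1 lands with bottom-row=0; cleared 0 line(s) (total 0); column heights now [0 2 3 0 0], max=3
Drop 2: J rot2 at col 2 lands with bottom-row=2; cleared 0 line(s) (total 0); column heights now [0 2 4 4 4], max=4
Drop 3: Z rot3 at col 1 lands with bottom-row=3; cleared 0 line(s) (total 0); column heights now [0 5 6 4 4], max=6
Drop 4: O rot0 at col 1 lands with bottom-row=6; cleared 0 line(s) (total 0); column heights now [0 8 8 4 4], max=8
Drop 5: I rot0 at col 1 lands with bottom-row=8; cleared 0 line(s) (total 0); column heights now [0 9 9 9 9], max=9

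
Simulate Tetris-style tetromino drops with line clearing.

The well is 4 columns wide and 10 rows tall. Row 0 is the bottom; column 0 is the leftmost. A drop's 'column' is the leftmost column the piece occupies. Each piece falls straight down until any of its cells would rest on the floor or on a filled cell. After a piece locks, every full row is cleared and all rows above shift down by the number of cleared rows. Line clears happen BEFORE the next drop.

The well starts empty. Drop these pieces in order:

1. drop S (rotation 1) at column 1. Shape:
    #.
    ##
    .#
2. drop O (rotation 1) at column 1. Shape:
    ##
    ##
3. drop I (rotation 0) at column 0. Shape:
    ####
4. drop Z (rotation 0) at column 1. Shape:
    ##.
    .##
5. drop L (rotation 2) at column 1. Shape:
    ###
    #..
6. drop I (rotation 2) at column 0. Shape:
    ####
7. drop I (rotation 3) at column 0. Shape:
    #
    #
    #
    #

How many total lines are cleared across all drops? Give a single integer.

Answer: 2

Derivation:
Drop 1: S rot1 at col 1 lands with bottom-row=0; cleared 0 line(s) (total 0); column heights now [0 3 2 0], max=3
Drop 2: O rot1 at col 1 lands with bottom-row=3; cleared 0 line(s) (total 0); column heights now [0 5 5 0], max=5
Drop 3: I rot0 at col 0 lands with bottom-row=5; cleared 1 line(s) (total 1); column heights now [0 5 5 0], max=5
Drop 4: Z rot0 at col 1 lands with bottom-row=5; cleared 0 line(s) (total 1); column heights now [0 7 7 6], max=7
Drop 5: L rot2 at col 1 lands with bottom-row=7; cleared 0 line(s) (total 1); column heights now [0 9 9 9], max=9
Drop 6: I rot2 at col 0 lands with bottom-row=9; cleared 1 line(s) (total 2); column heights now [0 9 9 9], max=9
Drop 7: I rot3 at col 0 lands with bottom-row=0; cleared 0 line(s) (total 2); column heights now [4 9 9 9], max=9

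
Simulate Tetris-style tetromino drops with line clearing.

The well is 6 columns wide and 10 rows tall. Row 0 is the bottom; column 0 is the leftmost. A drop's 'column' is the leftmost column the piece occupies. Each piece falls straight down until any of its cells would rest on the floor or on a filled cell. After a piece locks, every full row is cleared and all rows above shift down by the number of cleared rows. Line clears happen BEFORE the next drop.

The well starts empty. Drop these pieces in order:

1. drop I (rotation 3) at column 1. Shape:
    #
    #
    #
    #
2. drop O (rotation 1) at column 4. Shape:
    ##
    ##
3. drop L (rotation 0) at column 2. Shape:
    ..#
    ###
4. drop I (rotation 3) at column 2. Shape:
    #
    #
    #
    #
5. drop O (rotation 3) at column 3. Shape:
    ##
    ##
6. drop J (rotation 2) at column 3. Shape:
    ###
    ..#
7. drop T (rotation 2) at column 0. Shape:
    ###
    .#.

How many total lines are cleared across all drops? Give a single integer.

Answer: 0

Derivation:
Drop 1: I rot3 at col 1 lands with bottom-row=0; cleared 0 line(s) (total 0); column heights now [0 4 0 0 0 0], max=4
Drop 2: O rot1 at col 4 lands with bottom-row=0; cleared 0 line(s) (total 0); column heights now [0 4 0 0 2 2], max=4
Drop 3: L rot0 at col 2 lands with bottom-row=2; cleared 0 line(s) (total 0); column heights now [0 4 3 3 4 2], max=4
Drop 4: I rot3 at col 2 lands with bottom-row=3; cleared 0 line(s) (total 0); column heights now [0 4 7 3 4 2], max=7
Drop 5: O rot3 at col 3 lands with bottom-row=4; cleared 0 line(s) (total 0); column heights now [0 4 7 6 6 2], max=7
Drop 6: J rot2 at col 3 lands with bottom-row=5; cleared 0 line(s) (total 0); column heights now [0 4 7 7 7 7], max=7
Drop 7: T rot2 at col 0 lands with bottom-row=6; cleared 0 line(s) (total 0); column heights now [8 8 8 7 7 7], max=8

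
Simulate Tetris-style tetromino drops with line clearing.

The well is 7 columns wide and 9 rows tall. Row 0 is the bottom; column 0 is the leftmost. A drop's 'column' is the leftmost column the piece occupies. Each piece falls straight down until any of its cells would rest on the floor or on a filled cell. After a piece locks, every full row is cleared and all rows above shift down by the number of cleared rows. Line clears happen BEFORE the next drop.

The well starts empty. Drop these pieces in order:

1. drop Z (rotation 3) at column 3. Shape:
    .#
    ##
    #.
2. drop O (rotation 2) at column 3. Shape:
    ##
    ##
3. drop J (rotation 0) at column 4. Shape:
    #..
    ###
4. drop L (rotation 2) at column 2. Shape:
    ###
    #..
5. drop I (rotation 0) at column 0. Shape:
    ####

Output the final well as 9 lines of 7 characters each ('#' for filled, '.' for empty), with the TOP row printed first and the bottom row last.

Drop 1: Z rot3 at col 3 lands with bottom-row=0; cleared 0 line(s) (total 0); column heights now [0 0 0 2 3 0 0], max=3
Drop 2: O rot2 at col 3 lands with bottom-row=3; cleared 0 line(s) (total 0); column heights now [0 0 0 5 5 0 0], max=5
Drop 3: J rot0 at col 4 lands with bottom-row=5; cleared 0 line(s) (total 0); column heights now [0 0 0 5 7 6 6], max=7
Drop 4: L rot2 at col 2 lands with bottom-row=6; cleared 0 line(s) (total 0); column heights now [0 0 8 8 8 6 6], max=8
Drop 5: I rot0 at col 0 lands with bottom-row=8; cleared 0 line(s) (total 0); column heights now [9 9 9 9 8 6 6], max=9

Answer: ####...
..###..
..#.#..
....###
...##..
...##..
....#..
...##..
...#...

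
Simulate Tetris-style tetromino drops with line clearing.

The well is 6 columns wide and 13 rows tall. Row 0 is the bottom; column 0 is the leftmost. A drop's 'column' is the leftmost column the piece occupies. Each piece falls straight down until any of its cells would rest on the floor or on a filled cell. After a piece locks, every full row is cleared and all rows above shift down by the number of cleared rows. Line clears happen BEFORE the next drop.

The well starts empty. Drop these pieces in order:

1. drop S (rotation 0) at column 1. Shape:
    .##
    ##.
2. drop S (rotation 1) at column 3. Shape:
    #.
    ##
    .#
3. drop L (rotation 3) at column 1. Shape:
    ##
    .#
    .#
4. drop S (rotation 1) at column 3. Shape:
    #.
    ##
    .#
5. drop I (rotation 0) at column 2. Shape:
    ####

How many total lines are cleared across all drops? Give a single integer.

Drop 1: S rot0 at col 1 lands with bottom-row=0; cleared 0 line(s) (total 0); column heights now [0 1 2 2 0 0], max=2
Drop 2: S rot1 at col 3 lands with bottom-row=1; cleared 0 line(s) (total 0); column heights now [0 1 2 4 3 0], max=4
Drop 3: L rot3 at col 1 lands with bottom-row=2; cleared 0 line(s) (total 0); column heights now [0 5 5 4 3 0], max=5
Drop 4: S rot1 at col 3 lands with bottom-row=3; cleared 0 line(s) (total 0); column heights now [0 5 5 6 5 0], max=6
Drop 5: I rot0 at col 2 lands with bottom-row=6; cleared 0 line(s) (total 0); column heights now [0 5 7 7 7 7], max=7

Answer: 0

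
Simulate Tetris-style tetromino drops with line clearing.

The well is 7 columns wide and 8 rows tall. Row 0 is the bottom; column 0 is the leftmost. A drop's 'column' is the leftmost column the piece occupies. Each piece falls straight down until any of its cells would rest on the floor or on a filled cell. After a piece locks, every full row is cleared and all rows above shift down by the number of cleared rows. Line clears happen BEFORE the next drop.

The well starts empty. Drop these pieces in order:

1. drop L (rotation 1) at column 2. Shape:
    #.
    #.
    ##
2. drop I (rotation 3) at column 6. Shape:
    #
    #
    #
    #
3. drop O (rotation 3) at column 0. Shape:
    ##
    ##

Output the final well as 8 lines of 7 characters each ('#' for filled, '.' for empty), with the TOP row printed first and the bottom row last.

Drop 1: L rot1 at col 2 lands with bottom-row=0; cleared 0 line(s) (total 0); column heights now [0 0 3 1 0 0 0], max=3
Drop 2: I rot3 at col 6 lands with bottom-row=0; cleared 0 line(s) (total 0); column heights now [0 0 3 1 0 0 4], max=4
Drop 3: O rot3 at col 0 lands with bottom-row=0; cleared 0 line(s) (total 0); column heights now [2 2 3 1 0 0 4], max=4

Answer: .......
.......
.......
.......
......#
..#...#
###...#
####..#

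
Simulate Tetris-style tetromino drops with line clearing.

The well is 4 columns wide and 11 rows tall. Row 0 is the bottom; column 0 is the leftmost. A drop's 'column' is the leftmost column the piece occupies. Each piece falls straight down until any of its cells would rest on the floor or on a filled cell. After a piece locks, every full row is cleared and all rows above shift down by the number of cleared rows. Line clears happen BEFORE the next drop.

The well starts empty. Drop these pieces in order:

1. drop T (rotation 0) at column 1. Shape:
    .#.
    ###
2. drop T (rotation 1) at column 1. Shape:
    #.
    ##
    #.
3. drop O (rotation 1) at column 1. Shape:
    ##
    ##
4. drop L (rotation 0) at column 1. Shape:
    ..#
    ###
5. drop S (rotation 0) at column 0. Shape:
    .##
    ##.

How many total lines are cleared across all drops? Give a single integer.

Answer: 0

Derivation:
Drop 1: T rot0 at col 1 lands with bottom-row=0; cleared 0 line(s) (total 0); column heights now [0 1 2 1], max=2
Drop 2: T rot1 at col 1 lands with bottom-row=1; cleared 0 line(s) (total 0); column heights now [0 4 3 1], max=4
Drop 3: O rot1 at col 1 lands with bottom-row=4; cleared 0 line(s) (total 0); column heights now [0 6 6 1], max=6
Drop 4: L rot0 at col 1 lands with bottom-row=6; cleared 0 line(s) (total 0); column heights now [0 7 7 8], max=8
Drop 5: S rot0 at col 0 lands with bottom-row=7; cleared 0 line(s) (total 0); column heights now [8 9 9 8], max=9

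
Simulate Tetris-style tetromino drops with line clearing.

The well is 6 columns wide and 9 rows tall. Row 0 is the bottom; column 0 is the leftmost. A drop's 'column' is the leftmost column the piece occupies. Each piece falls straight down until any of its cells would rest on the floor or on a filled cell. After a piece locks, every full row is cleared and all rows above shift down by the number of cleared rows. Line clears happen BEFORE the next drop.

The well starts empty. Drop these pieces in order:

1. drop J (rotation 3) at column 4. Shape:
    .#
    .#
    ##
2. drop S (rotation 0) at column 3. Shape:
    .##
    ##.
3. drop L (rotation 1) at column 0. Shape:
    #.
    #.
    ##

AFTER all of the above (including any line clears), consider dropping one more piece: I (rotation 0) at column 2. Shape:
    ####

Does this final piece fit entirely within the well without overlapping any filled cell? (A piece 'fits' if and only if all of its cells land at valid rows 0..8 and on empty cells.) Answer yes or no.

Drop 1: J rot3 at col 4 lands with bottom-row=0; cleared 0 line(s) (total 0); column heights now [0 0 0 0 1 3], max=3
Drop 2: S rot0 at col 3 lands with bottom-row=2; cleared 0 line(s) (total 0); column heights now [0 0 0 3 4 4], max=4
Drop 3: L rot1 at col 0 lands with bottom-row=0; cleared 0 line(s) (total 0); column heights now [3 1 0 3 4 4], max=4
Test piece I rot0 at col 2 (width 4): heights before test = [3 1 0 3 4 4]; fits = True

Answer: yes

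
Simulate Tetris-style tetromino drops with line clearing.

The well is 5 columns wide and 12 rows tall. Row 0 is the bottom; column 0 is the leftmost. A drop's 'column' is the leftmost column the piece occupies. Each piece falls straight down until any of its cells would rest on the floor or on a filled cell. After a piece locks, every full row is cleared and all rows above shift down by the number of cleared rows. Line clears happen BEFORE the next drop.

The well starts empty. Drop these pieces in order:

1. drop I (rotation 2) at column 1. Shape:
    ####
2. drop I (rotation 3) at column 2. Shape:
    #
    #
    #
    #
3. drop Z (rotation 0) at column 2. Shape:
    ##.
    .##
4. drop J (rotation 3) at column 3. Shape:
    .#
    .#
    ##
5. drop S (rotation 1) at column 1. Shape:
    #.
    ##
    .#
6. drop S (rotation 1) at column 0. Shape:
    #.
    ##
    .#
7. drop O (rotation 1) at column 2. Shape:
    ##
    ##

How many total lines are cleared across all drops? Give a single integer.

Drop 1: I rot2 at col 1 lands with bottom-row=0; cleared 0 line(s) (total 0); column heights now [0 1 1 1 1], max=1
Drop 2: I rot3 at col 2 lands with bottom-row=1; cleared 0 line(s) (total 0); column heights now [0 1 5 1 1], max=5
Drop 3: Z rot0 at col 2 lands with bottom-row=4; cleared 0 line(s) (total 0); column heights now [0 1 6 6 5], max=6
Drop 4: J rot3 at col 3 lands with bottom-row=6; cleared 0 line(s) (total 0); column heights now [0 1 6 7 9], max=9
Drop 5: S rot1 at col 1 lands with bottom-row=6; cleared 0 line(s) (total 0); column heights now [0 9 8 7 9], max=9
Drop 6: S rot1 at col 0 lands with bottom-row=9; cleared 0 line(s) (total 0); column heights now [12 11 8 7 9], max=12
Drop 7: O rot1 at col 2 lands with bottom-row=8; cleared 0 line(s) (total 0); column heights now [12 11 10 10 9], max=12

Answer: 0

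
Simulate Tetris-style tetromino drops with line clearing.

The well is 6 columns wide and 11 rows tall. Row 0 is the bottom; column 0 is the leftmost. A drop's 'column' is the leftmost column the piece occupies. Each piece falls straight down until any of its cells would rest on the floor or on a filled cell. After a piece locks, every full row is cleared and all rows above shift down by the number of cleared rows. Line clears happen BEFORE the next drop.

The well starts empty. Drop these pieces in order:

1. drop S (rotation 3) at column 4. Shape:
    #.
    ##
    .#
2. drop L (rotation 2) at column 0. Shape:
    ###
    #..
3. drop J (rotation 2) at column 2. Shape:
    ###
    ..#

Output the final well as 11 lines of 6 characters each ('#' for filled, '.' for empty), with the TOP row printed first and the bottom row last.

Answer: ......
......
......
......
......
......
..###.
....#.
....#.
###.##
#....#

Derivation:
Drop 1: S rot3 at col 4 lands with bottom-row=0; cleared 0 line(s) (total 0); column heights now [0 0 0 0 3 2], max=3
Drop 2: L rot2 at col 0 lands with bottom-row=0; cleared 0 line(s) (total 0); column heights now [2 2 2 0 3 2], max=3
Drop 3: J rot2 at col 2 lands with bottom-row=3; cleared 0 line(s) (total 0); column heights now [2 2 5 5 5 2], max=5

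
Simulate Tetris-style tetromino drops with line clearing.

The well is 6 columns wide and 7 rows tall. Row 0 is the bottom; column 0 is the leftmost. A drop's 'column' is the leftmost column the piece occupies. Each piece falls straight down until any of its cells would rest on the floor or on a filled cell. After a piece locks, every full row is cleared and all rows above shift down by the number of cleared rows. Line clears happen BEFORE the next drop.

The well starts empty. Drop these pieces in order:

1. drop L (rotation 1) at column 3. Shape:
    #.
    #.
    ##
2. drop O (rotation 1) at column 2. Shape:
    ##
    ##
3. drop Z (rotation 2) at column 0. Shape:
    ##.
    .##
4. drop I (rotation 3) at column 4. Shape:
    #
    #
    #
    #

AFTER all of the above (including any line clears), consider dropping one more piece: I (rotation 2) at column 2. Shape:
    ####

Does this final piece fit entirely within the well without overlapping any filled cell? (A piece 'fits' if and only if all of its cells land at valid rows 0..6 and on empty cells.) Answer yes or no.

Drop 1: L rot1 at col 3 lands with bottom-row=0; cleared 0 line(s) (total 0); column heights now [0 0 0 3 1 0], max=3
Drop 2: O rot1 at col 2 lands with bottom-row=3; cleared 0 line(s) (total 0); column heights now [0 0 5 5 1 0], max=5
Drop 3: Z rot2 at col 0 lands with bottom-row=5; cleared 0 line(s) (total 0); column heights now [7 7 6 5 1 0], max=7
Drop 4: I rot3 at col 4 lands with bottom-row=1; cleared 0 line(s) (total 0); column heights now [7 7 6 5 5 0], max=7
Test piece I rot2 at col 2 (width 4): heights before test = [7 7 6 5 5 0]; fits = True

Answer: yes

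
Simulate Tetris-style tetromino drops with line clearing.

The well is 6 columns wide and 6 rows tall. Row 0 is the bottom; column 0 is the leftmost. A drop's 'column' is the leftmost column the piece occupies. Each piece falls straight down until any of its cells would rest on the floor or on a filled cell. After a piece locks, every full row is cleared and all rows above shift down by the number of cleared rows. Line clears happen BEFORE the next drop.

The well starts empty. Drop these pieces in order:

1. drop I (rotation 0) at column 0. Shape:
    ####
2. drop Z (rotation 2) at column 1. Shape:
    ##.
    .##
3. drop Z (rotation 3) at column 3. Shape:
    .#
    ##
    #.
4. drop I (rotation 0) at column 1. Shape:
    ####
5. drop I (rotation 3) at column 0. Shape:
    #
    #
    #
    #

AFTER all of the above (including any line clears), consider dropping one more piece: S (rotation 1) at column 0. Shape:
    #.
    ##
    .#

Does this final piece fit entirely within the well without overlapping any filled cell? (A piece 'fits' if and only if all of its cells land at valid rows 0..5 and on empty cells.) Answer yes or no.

Answer: no

Derivation:
Drop 1: I rot0 at col 0 lands with bottom-row=0; cleared 0 line(s) (total 0); column heights now [1 1 1 1 0 0], max=1
Drop 2: Z rot2 at col 1 lands with bottom-row=1; cleared 0 line(s) (total 0); column heights now [1 3 3 2 0 0], max=3
Drop 3: Z rot3 at col 3 lands with bottom-row=2; cleared 0 line(s) (total 0); column heights now [1 3 3 4 5 0], max=5
Drop 4: I rot0 at col 1 lands with bottom-row=5; cleared 0 line(s) (total 0); column heights now [1 6 6 6 6 0], max=6
Drop 5: I rot3 at col 0 lands with bottom-row=1; cleared 0 line(s) (total 0); column heights now [5 6 6 6 6 0], max=6
Test piece S rot1 at col 0 (width 2): heights before test = [5 6 6 6 6 0]; fits = False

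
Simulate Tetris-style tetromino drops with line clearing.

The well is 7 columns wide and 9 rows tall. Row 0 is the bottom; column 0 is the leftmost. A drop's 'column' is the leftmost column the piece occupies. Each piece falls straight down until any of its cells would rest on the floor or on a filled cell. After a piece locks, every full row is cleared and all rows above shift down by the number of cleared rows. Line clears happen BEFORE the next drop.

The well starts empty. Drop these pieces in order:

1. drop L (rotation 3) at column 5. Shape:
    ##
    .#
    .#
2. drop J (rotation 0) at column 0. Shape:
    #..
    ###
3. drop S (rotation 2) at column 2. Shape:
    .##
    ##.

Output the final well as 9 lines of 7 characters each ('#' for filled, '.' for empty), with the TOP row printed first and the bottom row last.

Drop 1: L rot3 at col 5 lands with bottom-row=0; cleared 0 line(s) (total 0); column heights now [0 0 0 0 0 3 3], max=3
Drop 2: J rot0 at col 0 lands with bottom-row=0; cleared 0 line(s) (total 0); column heights now [2 1 1 0 0 3 3], max=3
Drop 3: S rot2 at col 2 lands with bottom-row=1; cleared 0 line(s) (total 0); column heights now [2 1 2 3 3 3 3], max=3

Answer: .......
.......
.......
.......
.......
.......
...####
#.##..#
###...#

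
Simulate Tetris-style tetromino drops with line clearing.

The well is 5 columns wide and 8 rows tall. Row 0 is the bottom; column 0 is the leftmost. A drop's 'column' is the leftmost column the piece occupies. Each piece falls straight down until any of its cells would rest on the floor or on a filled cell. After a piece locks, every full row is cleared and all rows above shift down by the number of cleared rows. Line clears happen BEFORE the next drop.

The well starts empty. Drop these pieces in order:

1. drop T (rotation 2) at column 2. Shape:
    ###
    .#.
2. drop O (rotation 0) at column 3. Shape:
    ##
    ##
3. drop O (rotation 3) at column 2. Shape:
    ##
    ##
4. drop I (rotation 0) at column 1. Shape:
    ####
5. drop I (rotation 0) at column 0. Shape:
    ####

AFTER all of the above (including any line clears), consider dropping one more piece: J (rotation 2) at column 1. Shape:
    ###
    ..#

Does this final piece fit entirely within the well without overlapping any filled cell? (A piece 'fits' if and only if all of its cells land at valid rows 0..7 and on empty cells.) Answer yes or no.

Drop 1: T rot2 at col 2 lands with bottom-row=0; cleared 0 line(s) (total 0); column heights now [0 0 2 2 2], max=2
Drop 2: O rot0 at col 3 lands with bottom-row=2; cleared 0 line(s) (total 0); column heights now [0 0 2 4 4], max=4
Drop 3: O rot3 at col 2 lands with bottom-row=4; cleared 0 line(s) (total 0); column heights now [0 0 6 6 4], max=6
Drop 4: I rot0 at col 1 lands with bottom-row=6; cleared 0 line(s) (total 0); column heights now [0 7 7 7 7], max=7
Drop 5: I rot0 at col 0 lands with bottom-row=7; cleared 0 line(s) (total 0); column heights now [8 8 8 8 7], max=8
Test piece J rot2 at col 1 (width 3): heights before test = [8 8 8 8 7]; fits = False

Answer: no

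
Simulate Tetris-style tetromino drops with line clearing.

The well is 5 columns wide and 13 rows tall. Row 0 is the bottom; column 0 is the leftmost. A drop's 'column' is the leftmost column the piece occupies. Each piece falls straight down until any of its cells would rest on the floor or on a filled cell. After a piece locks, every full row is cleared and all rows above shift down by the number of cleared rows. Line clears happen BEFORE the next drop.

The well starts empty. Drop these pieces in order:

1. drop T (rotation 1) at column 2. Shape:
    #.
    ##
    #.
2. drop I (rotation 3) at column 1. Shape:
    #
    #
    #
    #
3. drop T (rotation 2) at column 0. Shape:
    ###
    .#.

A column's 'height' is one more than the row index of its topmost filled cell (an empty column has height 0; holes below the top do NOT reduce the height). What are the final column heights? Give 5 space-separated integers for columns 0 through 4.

Drop 1: T rot1 at col 2 lands with bottom-row=0; cleared 0 line(s) (total 0); column heights now [0 0 3 2 0], max=3
Drop 2: I rot3 at col 1 lands with bottom-row=0; cleared 0 line(s) (total 0); column heights now [0 4 3 2 0], max=4
Drop 3: T rot2 at col 0 lands with bottom-row=4; cleared 0 line(s) (total 0); column heights now [6 6 6 2 0], max=6

Answer: 6 6 6 2 0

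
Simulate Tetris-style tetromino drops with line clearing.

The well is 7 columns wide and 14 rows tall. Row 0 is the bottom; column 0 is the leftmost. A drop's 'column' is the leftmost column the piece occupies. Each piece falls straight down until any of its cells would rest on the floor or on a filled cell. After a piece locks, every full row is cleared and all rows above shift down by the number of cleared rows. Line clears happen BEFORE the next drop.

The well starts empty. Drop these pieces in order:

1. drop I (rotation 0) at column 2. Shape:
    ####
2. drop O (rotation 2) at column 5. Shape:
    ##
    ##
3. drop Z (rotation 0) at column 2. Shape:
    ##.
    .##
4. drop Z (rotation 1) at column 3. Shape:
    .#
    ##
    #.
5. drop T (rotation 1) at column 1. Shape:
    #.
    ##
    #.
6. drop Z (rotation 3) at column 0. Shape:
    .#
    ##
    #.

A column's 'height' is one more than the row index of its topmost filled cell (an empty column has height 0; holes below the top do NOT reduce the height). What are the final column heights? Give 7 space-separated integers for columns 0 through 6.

Answer: 6 7 4 5 6 3 3

Derivation:
Drop 1: I rot0 at col 2 lands with bottom-row=0; cleared 0 line(s) (total 0); column heights now [0 0 1 1 1 1 0], max=1
Drop 2: O rot2 at col 5 lands with bottom-row=1; cleared 0 line(s) (total 0); column heights now [0 0 1 1 1 3 3], max=3
Drop 3: Z rot0 at col 2 lands with bottom-row=1; cleared 0 line(s) (total 0); column heights now [0 0 3 3 2 3 3], max=3
Drop 4: Z rot1 at col 3 lands with bottom-row=3; cleared 0 line(s) (total 0); column heights now [0 0 3 5 6 3 3], max=6
Drop 5: T rot1 at col 1 lands with bottom-row=2; cleared 0 line(s) (total 0); column heights now [0 5 4 5 6 3 3], max=6
Drop 6: Z rot3 at col 0 lands with bottom-row=4; cleared 0 line(s) (total 0); column heights now [6 7 4 5 6 3 3], max=7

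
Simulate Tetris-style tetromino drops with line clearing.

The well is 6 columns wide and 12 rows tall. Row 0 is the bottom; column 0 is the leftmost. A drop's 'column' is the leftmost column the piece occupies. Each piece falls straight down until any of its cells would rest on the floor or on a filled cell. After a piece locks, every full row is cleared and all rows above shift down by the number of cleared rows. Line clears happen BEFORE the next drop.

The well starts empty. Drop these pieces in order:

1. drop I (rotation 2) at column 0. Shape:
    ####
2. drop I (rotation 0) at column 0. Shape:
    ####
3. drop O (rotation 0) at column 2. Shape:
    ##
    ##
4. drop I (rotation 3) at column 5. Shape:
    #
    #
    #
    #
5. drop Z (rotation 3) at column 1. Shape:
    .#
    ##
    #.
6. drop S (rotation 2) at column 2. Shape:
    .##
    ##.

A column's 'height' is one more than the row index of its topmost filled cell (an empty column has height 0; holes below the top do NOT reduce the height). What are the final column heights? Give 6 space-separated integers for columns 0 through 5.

Answer: 2 5 7 8 8 4

Derivation:
Drop 1: I rot2 at col 0 lands with bottom-row=0; cleared 0 line(s) (total 0); column heights now [1 1 1 1 0 0], max=1
Drop 2: I rot0 at col 0 lands with bottom-row=1; cleared 0 line(s) (total 0); column heights now [2 2 2 2 0 0], max=2
Drop 3: O rot0 at col 2 lands with bottom-row=2; cleared 0 line(s) (total 0); column heights now [2 2 4 4 0 0], max=4
Drop 4: I rot3 at col 5 lands with bottom-row=0; cleared 0 line(s) (total 0); column heights now [2 2 4 4 0 4], max=4
Drop 5: Z rot3 at col 1 lands with bottom-row=3; cleared 0 line(s) (total 0); column heights now [2 5 6 4 0 4], max=6
Drop 6: S rot2 at col 2 lands with bottom-row=6; cleared 0 line(s) (total 0); column heights now [2 5 7 8 8 4], max=8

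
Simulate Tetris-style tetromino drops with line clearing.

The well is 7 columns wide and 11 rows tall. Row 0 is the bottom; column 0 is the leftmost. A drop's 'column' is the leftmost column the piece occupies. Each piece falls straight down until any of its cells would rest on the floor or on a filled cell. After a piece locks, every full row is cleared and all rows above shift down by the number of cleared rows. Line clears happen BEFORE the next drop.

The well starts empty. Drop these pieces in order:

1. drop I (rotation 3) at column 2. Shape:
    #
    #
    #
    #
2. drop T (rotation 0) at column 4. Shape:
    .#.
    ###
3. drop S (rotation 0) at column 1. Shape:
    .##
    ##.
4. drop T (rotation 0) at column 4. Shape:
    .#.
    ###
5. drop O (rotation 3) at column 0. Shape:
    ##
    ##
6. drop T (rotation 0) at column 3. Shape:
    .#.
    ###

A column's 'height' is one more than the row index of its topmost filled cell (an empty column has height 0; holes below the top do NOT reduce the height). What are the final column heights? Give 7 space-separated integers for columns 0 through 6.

Drop 1: I rot3 at col 2 lands with bottom-row=0; cleared 0 line(s) (total 0); column heights now [0 0 4 0 0 0 0], max=4
Drop 2: T rot0 at col 4 lands with bottom-row=0; cleared 0 line(s) (total 0); column heights now [0 0 4 0 1 2 1], max=4
Drop 3: S rot0 at col 1 lands with bottom-row=4; cleared 0 line(s) (total 0); column heights now [0 5 6 6 1 2 1], max=6
Drop 4: T rot0 at col 4 lands with bottom-row=2; cleared 0 line(s) (total 0); column heights now [0 5 6 6 3 4 3], max=6
Drop 5: O rot3 at col 0 lands with bottom-row=5; cleared 0 line(s) (total 0); column heights now [7 7 6 6 3 4 3], max=7
Drop 6: T rot0 at col 3 lands with bottom-row=6; cleared 0 line(s) (total 0); column heights now [7 7 6 7 8 7 3], max=8

Answer: 7 7 6 7 8 7 3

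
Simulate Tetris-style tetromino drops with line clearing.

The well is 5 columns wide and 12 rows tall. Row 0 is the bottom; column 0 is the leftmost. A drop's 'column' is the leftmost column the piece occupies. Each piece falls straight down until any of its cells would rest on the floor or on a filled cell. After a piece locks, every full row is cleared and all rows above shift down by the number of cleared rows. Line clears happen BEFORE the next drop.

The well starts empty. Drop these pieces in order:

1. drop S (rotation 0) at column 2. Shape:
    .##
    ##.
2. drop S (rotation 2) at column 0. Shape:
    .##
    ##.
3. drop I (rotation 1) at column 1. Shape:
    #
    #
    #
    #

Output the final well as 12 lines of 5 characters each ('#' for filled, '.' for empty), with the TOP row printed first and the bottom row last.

Answer: .....
.....
.....
.....
.....
.....
.#...
.#...
.#...
.#...
.####
####.

Derivation:
Drop 1: S rot0 at col 2 lands with bottom-row=0; cleared 0 line(s) (total 0); column heights now [0 0 1 2 2], max=2
Drop 2: S rot2 at col 0 lands with bottom-row=0; cleared 0 line(s) (total 0); column heights now [1 2 2 2 2], max=2
Drop 3: I rot1 at col 1 lands with bottom-row=2; cleared 0 line(s) (total 0); column heights now [1 6 2 2 2], max=6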